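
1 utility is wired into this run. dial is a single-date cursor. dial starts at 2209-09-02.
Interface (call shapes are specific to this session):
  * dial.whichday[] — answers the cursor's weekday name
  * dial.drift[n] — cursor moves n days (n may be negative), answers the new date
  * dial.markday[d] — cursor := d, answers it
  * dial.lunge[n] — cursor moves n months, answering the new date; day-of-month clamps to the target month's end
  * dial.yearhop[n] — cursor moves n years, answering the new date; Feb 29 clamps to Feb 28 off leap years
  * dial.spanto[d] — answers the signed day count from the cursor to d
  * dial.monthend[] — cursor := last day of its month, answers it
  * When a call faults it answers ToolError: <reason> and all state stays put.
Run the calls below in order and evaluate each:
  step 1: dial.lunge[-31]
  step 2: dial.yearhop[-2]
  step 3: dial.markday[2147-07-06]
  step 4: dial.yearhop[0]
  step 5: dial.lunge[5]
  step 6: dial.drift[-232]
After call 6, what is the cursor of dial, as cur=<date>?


% dial.lunge(n: -31) ~> 2207-02-02
% dial.yearhop(n: -2) ~> 2205-02-02
% dial.markday(d: 2147-07-06) ~> 2147-07-06
% dial.yearhop(n: 0) ~> 2147-07-06
% dial.lunge(n: 5) ~> 2147-12-06
% dial.drift(n: -232) ~> 2147-04-18

Answer: cur=2147-04-18


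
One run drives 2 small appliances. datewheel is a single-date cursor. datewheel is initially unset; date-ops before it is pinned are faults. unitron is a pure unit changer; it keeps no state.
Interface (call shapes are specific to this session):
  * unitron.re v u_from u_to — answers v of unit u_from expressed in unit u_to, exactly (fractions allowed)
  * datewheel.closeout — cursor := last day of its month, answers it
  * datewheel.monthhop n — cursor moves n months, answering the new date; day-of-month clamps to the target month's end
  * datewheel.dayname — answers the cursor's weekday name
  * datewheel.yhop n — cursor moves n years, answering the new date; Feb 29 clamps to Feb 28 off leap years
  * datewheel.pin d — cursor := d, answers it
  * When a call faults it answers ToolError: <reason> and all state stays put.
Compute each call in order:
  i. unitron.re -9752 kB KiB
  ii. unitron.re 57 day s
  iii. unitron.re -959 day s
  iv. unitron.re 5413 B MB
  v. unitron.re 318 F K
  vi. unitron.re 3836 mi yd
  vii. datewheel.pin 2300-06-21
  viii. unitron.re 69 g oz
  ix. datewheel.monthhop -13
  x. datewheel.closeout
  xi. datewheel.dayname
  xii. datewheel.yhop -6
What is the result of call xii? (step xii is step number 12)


;; 1. unitron.re(v=-9752, u_from=kB, u_to=KiB) => -152375/16
;; 2. unitron.re(v=57, u_from=day, u_to=s) => 4924800
;; 3. unitron.re(v=-959, u_from=day, u_to=s) => -82857600
;; 4. unitron.re(v=5413, u_from=B, u_to=MB) => 5413/1000000
;; 5. unitron.re(v=318, u_from=F, u_to=K) => 77767/180
;; 6. unitron.re(v=3836, u_from=mi, u_to=yd) => 6751360
;; 7. datewheel.pin(d=2300-06-21) => 2300-06-21
;; 8. unitron.re(v=69, u_from=g, u_to=oz) => 110400000/45359237
;; 9. datewheel.monthhop(n=-13) => 2299-05-21
;; 10. datewheel.closeout() => 2299-05-31
;; 11. datewheel.dayname() => Wednesday
;; 12. datewheel.yhop(n=-6) => 2293-05-31

Answer: 2293-05-31


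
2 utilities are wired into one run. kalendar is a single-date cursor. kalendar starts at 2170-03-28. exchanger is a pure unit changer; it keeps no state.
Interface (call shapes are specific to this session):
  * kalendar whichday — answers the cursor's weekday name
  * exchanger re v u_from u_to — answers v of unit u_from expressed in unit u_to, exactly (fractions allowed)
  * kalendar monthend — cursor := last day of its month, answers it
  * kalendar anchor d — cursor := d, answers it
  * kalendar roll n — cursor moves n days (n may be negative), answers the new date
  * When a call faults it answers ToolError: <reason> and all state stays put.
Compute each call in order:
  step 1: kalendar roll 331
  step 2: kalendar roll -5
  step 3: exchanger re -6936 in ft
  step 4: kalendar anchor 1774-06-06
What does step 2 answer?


Do: kalendar roll[331]
See: 2171-02-22
Do: kalendar roll[-5]
See: 2171-02-17
Do: exchanger re[-6936; in; ft]
See: -578
Do: kalendar anchor[1774-06-06]
See: 1774-06-06

Answer: 2171-02-17


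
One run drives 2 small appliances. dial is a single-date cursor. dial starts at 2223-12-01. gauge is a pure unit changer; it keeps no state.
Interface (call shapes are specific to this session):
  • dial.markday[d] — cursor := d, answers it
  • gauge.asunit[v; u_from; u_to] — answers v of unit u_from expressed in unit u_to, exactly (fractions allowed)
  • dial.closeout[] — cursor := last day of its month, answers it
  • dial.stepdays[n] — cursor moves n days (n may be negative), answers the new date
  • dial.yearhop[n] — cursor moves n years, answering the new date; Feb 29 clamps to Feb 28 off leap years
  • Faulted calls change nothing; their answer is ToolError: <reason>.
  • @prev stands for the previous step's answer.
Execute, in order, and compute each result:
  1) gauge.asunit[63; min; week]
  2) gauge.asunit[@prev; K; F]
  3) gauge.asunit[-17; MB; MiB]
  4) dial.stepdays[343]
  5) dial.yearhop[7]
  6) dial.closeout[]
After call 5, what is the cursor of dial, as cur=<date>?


Answer: cur=2231-11-08

Derivation:
Act: gauge.asunit[63; min; week]
Obs: 1/160
Act: gauge.asunit[@prev; K; F]
Obs: -367727/800
Act: gauge.asunit[-17; MB; MiB]
Obs: -265625/16384
Act: dial.stepdays[343]
Obs: 2224-11-08
Act: dial.yearhop[7]
Obs: 2231-11-08
Act: dial.closeout[]
Obs: 2231-11-30


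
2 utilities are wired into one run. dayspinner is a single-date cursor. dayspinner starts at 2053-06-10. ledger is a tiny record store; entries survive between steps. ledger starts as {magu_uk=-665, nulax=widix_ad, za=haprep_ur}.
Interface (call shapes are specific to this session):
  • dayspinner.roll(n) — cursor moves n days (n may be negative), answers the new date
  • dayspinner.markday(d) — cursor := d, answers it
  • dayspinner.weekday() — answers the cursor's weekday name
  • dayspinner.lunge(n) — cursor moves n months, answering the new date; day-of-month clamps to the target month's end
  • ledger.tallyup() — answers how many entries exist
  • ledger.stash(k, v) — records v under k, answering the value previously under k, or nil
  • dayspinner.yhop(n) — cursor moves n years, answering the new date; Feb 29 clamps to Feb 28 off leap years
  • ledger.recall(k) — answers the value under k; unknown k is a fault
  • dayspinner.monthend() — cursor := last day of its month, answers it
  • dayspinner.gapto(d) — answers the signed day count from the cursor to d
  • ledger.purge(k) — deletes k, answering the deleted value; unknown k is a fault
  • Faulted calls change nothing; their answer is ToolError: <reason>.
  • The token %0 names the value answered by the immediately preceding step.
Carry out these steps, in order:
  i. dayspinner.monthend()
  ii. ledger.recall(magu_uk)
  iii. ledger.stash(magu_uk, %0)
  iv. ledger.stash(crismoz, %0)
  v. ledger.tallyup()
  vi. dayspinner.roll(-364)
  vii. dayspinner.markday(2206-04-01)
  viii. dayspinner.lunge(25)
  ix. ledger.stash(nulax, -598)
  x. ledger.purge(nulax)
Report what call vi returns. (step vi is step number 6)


Answer: 2052-07-01

Derivation:
I use monthend, which returns 2053-06-30.
Using recall passing magu_uk: -665.
Then stash passing magu_uk, %0, yielding -665.
I use stash passing crismoz, %0, which returns nil.
Invoking tallyup, → 4.
Then roll passing -364: 2052-07-01.
Then markday passing 2206-04-01, and get 2206-04-01.
Using lunge passing 25, and get 2208-05-01.
I try stash passing nulax, -598, giving widix_ad.
Next I call purge passing nulax, giving -598.


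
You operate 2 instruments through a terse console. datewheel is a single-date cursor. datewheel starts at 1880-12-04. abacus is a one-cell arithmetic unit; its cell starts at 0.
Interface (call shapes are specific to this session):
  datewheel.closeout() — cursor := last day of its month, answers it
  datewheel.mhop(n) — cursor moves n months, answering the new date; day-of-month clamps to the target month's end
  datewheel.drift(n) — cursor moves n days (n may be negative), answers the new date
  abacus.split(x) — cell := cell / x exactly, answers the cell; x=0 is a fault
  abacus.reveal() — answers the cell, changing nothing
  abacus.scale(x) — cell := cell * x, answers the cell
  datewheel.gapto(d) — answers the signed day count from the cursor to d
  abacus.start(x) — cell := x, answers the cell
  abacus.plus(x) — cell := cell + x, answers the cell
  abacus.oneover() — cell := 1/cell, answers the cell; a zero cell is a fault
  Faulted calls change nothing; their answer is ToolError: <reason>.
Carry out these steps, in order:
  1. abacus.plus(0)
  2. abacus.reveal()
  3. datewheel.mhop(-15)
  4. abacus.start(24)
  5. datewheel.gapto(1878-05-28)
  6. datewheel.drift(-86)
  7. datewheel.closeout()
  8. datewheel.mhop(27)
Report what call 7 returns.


I try abacus.plus passing x=0: 0.
Now I run abacus.reveal(), which returns 0.
Using datewheel.mhop passing n=-15, and observe 1879-09-04.
Next I call abacus.start passing x=24, → 24.
Now I run datewheel.gapto passing d=1878-05-28, giving -464.
Using datewheel.drift passing n=-86, and observe 1879-06-10.
Using datewheel.closeout, which returns 1879-06-30.
Using datewheel.mhop passing n=27: 1881-09-30.

Answer: 1879-06-30


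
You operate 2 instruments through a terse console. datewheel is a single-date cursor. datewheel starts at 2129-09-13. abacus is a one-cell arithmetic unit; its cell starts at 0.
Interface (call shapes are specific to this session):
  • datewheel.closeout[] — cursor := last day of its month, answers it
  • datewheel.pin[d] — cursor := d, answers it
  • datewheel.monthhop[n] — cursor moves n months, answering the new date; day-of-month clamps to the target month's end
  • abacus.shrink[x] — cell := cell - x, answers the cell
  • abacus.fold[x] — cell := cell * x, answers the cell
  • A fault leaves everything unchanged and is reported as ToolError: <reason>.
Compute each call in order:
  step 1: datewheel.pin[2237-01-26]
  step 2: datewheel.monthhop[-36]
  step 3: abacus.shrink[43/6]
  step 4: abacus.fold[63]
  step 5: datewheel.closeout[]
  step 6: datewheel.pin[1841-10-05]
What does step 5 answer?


Act: datewheel.pin[d='2237-01-26']
Obs: 2237-01-26
Act: datewheel.monthhop[n='-36']
Obs: 2234-01-26
Act: abacus.shrink[x='43/6']
Obs: -43/6
Act: abacus.fold[x='63']
Obs: -903/2
Act: datewheel.closeout[]
Obs: 2234-01-31
Act: datewheel.pin[d='1841-10-05']
Obs: 1841-10-05

Answer: 2234-01-31


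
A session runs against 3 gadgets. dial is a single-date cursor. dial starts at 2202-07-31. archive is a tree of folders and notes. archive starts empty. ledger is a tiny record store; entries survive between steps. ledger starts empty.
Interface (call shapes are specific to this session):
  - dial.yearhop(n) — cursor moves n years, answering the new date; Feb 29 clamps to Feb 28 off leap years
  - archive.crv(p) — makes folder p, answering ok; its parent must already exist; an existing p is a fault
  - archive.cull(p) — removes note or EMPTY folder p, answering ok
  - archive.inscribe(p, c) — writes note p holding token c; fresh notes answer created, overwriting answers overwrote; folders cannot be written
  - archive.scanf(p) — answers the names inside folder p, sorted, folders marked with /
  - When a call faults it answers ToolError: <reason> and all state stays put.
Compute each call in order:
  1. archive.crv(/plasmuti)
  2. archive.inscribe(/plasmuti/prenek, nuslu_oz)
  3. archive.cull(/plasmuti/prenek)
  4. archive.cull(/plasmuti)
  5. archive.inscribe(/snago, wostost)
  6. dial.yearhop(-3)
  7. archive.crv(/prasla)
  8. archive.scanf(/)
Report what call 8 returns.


·→ archive.crv(p→/plasmuti)
·← ok
·→ archive.inscribe(p→/plasmuti/prenek, c→nuslu_oz)
·← created
·→ archive.cull(p→/plasmuti/prenek)
·← ok
·→ archive.cull(p→/plasmuti)
·← ok
·→ archive.inscribe(p→/snago, c→wostost)
·← created
·→ dial.yearhop(n→-3)
·← 2199-07-31
·→ archive.crv(p→/prasla)
·← ok
·→ archive.scanf(p→/)
·← [prasla/, snago]

Answer: [prasla/, snago]


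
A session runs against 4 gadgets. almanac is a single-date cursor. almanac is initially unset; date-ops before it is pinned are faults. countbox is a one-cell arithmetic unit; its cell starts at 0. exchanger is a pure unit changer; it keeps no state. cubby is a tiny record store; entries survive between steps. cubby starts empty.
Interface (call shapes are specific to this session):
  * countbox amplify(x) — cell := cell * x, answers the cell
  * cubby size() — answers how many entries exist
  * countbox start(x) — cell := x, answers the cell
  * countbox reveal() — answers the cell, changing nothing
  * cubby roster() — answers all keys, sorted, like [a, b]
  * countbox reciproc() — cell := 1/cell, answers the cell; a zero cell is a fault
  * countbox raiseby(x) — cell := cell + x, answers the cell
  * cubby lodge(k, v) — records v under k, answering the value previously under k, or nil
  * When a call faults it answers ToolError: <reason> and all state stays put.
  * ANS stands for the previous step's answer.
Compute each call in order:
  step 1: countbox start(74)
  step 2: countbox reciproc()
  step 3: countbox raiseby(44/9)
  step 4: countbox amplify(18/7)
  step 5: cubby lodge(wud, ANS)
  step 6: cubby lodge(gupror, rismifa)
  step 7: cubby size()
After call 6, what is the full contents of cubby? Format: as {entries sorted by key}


Answer: {gupror=rismifa, wud=3265/259}

Derivation:
CALL countbox start[x=74]
RET  74
CALL countbox reciproc[]
RET  1/74
CALL countbox raiseby[x=44/9]
RET  3265/666
CALL countbox amplify[x=18/7]
RET  3265/259
CALL cubby lodge[k=wud; v=ANS]
RET  nil
CALL cubby lodge[k=gupror; v=rismifa]
RET  nil
CALL cubby size[]
RET  2


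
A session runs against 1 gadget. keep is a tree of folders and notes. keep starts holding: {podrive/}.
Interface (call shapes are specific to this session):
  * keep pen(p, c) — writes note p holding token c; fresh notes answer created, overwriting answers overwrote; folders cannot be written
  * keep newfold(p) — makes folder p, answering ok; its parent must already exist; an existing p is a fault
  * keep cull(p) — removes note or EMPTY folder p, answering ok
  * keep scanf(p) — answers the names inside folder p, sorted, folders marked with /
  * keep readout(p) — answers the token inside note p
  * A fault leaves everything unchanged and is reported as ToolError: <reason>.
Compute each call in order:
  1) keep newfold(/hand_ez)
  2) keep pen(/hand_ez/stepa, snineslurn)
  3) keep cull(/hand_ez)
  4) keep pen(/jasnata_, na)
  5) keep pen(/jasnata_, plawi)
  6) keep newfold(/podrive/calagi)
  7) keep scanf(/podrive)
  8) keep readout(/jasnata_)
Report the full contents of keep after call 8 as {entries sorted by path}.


-> keep newfold(p=/hand_ez)
<- ok
-> keep pen(p=/hand_ez/stepa, c=snineslurn)
<- created
-> keep cull(p=/hand_ez)
<- ToolError: not empty
-> keep pen(p=/jasnata_, c=na)
<- created
-> keep pen(p=/jasnata_, c=plawi)
<- overwrote
-> keep newfold(p=/podrive/calagi)
<- ok
-> keep scanf(p=/podrive)
<- [calagi/]
-> keep readout(p=/jasnata_)
<- plawi

Answer: {hand_ez/, hand_ez/stepa=snineslurn, jasnata_=plawi, podrive/, podrive/calagi/}


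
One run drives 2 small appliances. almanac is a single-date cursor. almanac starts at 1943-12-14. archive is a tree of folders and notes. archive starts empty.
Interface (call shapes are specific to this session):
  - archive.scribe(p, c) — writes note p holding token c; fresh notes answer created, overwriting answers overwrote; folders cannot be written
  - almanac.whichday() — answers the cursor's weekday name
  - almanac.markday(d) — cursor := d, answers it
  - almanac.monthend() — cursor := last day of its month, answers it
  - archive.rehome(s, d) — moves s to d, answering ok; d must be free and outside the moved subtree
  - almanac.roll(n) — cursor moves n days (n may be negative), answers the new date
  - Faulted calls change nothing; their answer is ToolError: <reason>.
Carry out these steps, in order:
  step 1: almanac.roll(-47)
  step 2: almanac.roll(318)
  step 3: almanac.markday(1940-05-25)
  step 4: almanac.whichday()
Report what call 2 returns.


Next I call roll passing n: -47, and get 1943-10-28.
I try roll passing n: 318, and get 1944-09-10.
Using markday passing d: 1940-05-25, → 1940-05-25.
Then whichday(), → Saturday.

Answer: 1944-09-10


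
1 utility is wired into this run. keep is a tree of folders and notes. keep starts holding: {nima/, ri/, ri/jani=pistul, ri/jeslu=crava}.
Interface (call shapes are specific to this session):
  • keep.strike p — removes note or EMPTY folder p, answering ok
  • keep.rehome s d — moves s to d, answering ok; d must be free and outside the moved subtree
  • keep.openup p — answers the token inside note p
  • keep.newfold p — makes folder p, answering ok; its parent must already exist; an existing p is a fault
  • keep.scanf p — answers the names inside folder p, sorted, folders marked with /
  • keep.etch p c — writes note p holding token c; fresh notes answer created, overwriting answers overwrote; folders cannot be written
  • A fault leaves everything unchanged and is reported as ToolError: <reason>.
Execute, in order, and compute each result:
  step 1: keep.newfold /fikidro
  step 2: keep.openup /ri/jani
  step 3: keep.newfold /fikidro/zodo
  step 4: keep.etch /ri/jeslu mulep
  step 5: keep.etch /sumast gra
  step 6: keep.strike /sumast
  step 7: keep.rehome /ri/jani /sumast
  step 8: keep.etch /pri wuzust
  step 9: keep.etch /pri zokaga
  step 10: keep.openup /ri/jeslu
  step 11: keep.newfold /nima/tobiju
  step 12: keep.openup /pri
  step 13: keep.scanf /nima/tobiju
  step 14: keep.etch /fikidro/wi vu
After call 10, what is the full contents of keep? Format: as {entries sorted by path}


Answer: {fikidro/, fikidro/zodo/, nima/, pri=zokaga, ri/, ri/jeslu=mulep, sumast=pistul}

Derivation:
;; newfold(p→/fikidro) -> ok
;; openup(p→/ri/jani) -> pistul
;; newfold(p→/fikidro/zodo) -> ok
;; etch(p→/ri/jeslu, c→mulep) -> overwrote
;; etch(p→/sumast, c→gra) -> created
;; strike(p→/sumast) -> ok
;; rehome(s→/ri/jani, d→/sumast) -> ok
;; etch(p→/pri, c→wuzust) -> created
;; etch(p→/pri, c→zokaga) -> overwrote
;; openup(p→/ri/jeslu) -> mulep
;; newfold(p→/nima/tobiju) -> ok
;; openup(p→/pri) -> zokaga
;; scanf(p→/nima/tobiju) -> []
;; etch(p→/fikidro/wi, c→vu) -> created


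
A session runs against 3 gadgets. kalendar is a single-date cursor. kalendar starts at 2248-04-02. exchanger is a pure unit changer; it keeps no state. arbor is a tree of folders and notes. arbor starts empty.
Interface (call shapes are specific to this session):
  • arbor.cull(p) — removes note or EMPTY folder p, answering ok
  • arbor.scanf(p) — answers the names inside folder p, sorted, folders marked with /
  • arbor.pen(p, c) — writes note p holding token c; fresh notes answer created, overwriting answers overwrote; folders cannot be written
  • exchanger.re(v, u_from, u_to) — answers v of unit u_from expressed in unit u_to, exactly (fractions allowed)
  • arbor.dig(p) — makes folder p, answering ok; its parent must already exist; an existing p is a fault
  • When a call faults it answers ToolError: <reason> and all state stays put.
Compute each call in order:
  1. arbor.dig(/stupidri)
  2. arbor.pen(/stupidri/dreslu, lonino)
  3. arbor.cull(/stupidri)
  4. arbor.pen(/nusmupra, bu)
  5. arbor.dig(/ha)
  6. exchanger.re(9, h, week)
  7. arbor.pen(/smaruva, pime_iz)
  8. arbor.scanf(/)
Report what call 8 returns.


Answer: [ha/, nusmupra, smaruva, stupidri/]

Derivation:
Act: arbor.dig[p→/stupidri]
Obs: ok
Act: arbor.pen[p→/stupidri/dreslu; c→lonino]
Obs: created
Act: arbor.cull[p→/stupidri]
Obs: ToolError: not empty
Act: arbor.pen[p→/nusmupra; c→bu]
Obs: created
Act: arbor.dig[p→/ha]
Obs: ok
Act: exchanger.re[v→9; u_from→h; u_to→week]
Obs: 3/56
Act: arbor.pen[p→/smaruva; c→pime_iz]
Obs: created
Act: arbor.scanf[p→/]
Obs: [ha/, nusmupra, smaruva, stupidri/]


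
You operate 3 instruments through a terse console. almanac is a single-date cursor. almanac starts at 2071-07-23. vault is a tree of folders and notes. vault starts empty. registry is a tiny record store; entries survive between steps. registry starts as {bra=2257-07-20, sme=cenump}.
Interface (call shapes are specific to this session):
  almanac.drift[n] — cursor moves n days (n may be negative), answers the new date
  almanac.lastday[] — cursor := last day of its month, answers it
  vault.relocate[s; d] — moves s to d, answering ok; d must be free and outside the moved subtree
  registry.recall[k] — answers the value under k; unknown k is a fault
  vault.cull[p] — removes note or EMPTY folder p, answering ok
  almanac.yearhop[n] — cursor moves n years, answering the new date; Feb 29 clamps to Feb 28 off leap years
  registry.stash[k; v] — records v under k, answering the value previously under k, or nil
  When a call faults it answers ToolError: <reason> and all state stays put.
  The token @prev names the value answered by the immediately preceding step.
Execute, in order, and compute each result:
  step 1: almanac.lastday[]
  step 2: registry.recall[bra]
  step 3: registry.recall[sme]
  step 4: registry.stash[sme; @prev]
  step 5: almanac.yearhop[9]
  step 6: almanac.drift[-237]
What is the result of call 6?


Answer: 2079-12-07

Derivation:
→ almanac.lastday()
← 2071-07-31
→ registry.recall(k='bra')
← 2257-07-20
→ registry.recall(k='sme')
← cenump
→ registry.stash(k='sme', v='@prev')
← cenump
→ almanac.yearhop(n='9')
← 2080-07-31
→ almanac.drift(n='-237')
← 2079-12-07


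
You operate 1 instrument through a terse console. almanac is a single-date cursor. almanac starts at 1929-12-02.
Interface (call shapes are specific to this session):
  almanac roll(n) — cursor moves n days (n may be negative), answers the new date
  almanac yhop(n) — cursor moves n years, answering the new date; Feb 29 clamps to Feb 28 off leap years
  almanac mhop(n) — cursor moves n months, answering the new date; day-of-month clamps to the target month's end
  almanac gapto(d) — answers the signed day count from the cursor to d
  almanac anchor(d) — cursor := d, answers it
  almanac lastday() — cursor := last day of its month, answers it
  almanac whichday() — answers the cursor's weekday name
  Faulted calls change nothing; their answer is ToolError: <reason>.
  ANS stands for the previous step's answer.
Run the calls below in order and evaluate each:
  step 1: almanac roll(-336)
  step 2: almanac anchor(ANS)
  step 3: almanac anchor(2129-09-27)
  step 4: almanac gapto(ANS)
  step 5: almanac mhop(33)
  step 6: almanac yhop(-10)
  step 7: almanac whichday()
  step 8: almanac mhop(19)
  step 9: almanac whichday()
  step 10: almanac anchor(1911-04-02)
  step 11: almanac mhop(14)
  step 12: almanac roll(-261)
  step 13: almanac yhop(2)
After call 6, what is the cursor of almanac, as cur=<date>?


Answer: cur=2122-06-27

Derivation:
>> almanac roll(-336)
<< 1928-12-31
>> almanac anchor(ANS)
<< 1928-12-31
>> almanac anchor(2129-09-27)
<< 2129-09-27
>> almanac gapto(ANS)
<< 0
>> almanac mhop(33)
<< 2132-06-27
>> almanac yhop(-10)
<< 2122-06-27
>> almanac whichday()
<< Saturday
>> almanac mhop(19)
<< 2124-01-27
>> almanac whichday()
<< Thursday
>> almanac anchor(1911-04-02)
<< 1911-04-02
>> almanac mhop(14)
<< 1912-06-02
>> almanac roll(-261)
<< 1911-09-15
>> almanac yhop(2)
<< 1913-09-15


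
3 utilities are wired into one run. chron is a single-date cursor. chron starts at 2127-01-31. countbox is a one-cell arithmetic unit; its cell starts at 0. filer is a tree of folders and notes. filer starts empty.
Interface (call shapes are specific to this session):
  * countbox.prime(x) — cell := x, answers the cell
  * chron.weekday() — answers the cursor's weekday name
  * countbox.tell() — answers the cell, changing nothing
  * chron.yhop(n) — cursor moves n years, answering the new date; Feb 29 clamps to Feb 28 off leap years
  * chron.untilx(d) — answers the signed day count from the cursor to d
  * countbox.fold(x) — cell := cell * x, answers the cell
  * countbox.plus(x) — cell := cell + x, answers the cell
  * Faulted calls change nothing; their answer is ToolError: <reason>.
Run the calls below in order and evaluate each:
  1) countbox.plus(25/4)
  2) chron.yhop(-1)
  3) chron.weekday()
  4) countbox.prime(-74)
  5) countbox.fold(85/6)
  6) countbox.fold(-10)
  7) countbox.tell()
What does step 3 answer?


Answer: Thursday

Derivation:
Step: countbox.plus[25/4]
Result: 25/4
Step: chron.yhop[-1]
Result: 2126-01-31
Step: chron.weekday[]
Result: Thursday
Step: countbox.prime[-74]
Result: -74
Step: countbox.fold[85/6]
Result: -3145/3
Step: countbox.fold[-10]
Result: 31450/3
Step: countbox.tell[]
Result: 31450/3


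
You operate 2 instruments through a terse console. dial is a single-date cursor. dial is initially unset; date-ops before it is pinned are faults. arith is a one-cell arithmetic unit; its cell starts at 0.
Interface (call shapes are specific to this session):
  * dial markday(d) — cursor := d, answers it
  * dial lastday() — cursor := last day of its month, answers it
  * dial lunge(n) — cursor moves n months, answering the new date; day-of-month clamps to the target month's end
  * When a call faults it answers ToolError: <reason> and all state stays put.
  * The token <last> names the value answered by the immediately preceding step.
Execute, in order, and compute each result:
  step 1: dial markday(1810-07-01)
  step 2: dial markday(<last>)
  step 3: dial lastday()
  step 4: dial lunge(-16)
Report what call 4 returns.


Answer: 1809-03-31

Derivation:
==> dial markday(d='1810-07-01')
<== 1810-07-01
==> dial markday(d='<last>')
<== 1810-07-01
==> dial lastday()
<== 1810-07-31
==> dial lunge(n='-16')
<== 1809-03-31


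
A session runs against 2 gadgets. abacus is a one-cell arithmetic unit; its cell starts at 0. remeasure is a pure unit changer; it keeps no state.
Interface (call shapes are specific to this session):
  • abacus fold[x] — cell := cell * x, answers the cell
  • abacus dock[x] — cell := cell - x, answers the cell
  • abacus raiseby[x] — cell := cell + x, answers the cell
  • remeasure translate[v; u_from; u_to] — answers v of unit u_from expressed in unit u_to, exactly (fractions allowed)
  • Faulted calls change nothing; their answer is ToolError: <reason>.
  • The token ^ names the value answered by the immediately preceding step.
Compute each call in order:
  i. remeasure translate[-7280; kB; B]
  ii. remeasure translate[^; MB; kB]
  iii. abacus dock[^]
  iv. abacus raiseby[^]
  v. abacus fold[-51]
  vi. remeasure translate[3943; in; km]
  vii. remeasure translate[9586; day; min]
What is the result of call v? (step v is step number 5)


Using remeasure translate with -7280, kB, B, giving -7280000.
I call remeasure translate with ^, MB, kB, → -7280000000.
I run abacus dock with ^, and see 7280000000.
Invoking abacus raiseby with ^, → 14560000000.
I run abacus fold with -51: -742560000000.
Calling remeasure translate with 3943, in, km, and see 500761/5000000.
Calling remeasure translate with 9586, day, min, → 13803840.

Answer: -742560000000


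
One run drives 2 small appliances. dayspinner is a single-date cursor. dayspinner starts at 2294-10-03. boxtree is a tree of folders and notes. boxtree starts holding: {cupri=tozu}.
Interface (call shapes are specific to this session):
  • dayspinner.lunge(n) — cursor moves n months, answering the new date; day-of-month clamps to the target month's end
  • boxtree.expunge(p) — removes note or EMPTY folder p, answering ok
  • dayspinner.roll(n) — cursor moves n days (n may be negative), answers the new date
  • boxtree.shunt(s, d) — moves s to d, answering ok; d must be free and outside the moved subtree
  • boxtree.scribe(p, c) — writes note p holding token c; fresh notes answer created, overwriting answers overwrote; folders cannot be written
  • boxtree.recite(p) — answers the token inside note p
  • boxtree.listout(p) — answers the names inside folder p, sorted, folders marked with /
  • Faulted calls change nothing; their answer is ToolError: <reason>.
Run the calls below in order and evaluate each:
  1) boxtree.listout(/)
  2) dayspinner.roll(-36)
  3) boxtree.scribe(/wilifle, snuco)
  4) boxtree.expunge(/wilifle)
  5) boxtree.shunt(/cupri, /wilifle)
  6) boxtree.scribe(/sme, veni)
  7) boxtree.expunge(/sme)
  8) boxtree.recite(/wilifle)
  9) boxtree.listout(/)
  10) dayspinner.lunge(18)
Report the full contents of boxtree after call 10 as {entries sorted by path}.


Answer: {wilifle=tozu}

Derivation:
Step: boxtree.listout[p='/']
Result: [cupri]
Step: dayspinner.roll[n='-36']
Result: 2294-08-28
Step: boxtree.scribe[p='/wilifle'; c='snuco']
Result: created
Step: boxtree.expunge[p='/wilifle']
Result: ok
Step: boxtree.shunt[s='/cupri'; d='/wilifle']
Result: ok
Step: boxtree.scribe[p='/sme'; c='veni']
Result: created
Step: boxtree.expunge[p='/sme']
Result: ok
Step: boxtree.recite[p='/wilifle']
Result: tozu
Step: boxtree.listout[p='/']
Result: [wilifle]
Step: dayspinner.lunge[n='18']
Result: 2296-02-28


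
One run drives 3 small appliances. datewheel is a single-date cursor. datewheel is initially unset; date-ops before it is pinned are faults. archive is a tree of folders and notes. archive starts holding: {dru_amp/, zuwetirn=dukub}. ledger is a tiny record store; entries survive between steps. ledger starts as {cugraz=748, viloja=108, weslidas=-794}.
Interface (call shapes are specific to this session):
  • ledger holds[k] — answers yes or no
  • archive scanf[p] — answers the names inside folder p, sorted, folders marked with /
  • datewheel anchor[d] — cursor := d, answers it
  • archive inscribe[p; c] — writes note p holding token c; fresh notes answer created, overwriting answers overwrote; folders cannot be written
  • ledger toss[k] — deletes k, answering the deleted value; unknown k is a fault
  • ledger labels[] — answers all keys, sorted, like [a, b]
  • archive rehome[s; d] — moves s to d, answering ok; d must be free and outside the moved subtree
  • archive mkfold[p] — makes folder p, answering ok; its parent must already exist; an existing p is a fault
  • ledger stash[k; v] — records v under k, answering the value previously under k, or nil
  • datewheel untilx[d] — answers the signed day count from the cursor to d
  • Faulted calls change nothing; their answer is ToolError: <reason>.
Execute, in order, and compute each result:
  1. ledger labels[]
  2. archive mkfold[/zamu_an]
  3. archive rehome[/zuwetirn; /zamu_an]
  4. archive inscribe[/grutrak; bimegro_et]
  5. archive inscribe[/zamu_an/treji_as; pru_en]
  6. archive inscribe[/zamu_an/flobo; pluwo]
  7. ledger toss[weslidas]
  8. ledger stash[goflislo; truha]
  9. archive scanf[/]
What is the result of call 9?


Answer: [dru_amp/, grutrak, zamu_an/, zuwetirn]

Derivation:
Do: ledger labels[]
See: [cugraz, viloja, weslidas]
Do: archive mkfold[p='/zamu_an']
See: ok
Do: archive rehome[s='/zuwetirn'; d='/zamu_an']
See: ToolError: exists
Do: archive inscribe[p='/grutrak'; c='bimegro_et']
See: created
Do: archive inscribe[p='/zamu_an/treji_as'; c='pru_en']
See: created
Do: archive inscribe[p='/zamu_an/flobo'; c='pluwo']
See: created
Do: ledger toss[k='weslidas']
See: -794
Do: ledger stash[k='goflislo'; v='truha']
See: nil
Do: archive scanf[p='/']
See: [dru_amp/, grutrak, zamu_an/, zuwetirn]


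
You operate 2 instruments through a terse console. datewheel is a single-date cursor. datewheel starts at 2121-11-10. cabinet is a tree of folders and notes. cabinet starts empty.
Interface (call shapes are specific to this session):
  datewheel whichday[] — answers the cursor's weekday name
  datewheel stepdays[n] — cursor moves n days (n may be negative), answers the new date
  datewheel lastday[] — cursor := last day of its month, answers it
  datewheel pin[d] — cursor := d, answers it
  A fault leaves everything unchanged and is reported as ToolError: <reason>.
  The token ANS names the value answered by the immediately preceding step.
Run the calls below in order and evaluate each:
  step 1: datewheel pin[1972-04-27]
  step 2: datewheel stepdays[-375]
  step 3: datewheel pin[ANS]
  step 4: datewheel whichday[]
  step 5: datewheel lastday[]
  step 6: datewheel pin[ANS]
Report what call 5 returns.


Answer: 1971-04-30

Derivation:
-> datewheel pin(d=1972-04-27)
<- 1972-04-27
-> datewheel stepdays(n=-375)
<- 1971-04-18
-> datewheel pin(d=ANS)
<- 1971-04-18
-> datewheel whichday()
<- Sunday
-> datewheel lastday()
<- 1971-04-30
-> datewheel pin(d=ANS)
<- 1971-04-30


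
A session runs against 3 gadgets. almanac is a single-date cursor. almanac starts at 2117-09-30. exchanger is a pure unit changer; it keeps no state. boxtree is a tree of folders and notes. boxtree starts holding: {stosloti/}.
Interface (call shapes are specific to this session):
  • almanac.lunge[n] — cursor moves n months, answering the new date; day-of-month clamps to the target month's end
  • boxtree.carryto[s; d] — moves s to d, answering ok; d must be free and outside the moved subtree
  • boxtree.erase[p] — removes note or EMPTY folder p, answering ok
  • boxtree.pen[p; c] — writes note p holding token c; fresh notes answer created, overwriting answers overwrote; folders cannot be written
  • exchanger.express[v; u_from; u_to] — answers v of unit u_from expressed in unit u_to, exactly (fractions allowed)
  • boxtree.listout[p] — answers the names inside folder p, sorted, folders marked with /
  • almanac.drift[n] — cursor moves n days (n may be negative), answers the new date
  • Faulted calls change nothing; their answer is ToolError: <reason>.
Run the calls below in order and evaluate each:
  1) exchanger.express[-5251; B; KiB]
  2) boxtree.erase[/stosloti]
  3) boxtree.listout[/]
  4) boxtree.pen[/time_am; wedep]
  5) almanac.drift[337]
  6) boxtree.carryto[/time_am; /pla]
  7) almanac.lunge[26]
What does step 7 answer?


I invoke exchanger.express on v=-5251, u_from=B, u_to=KiB, giving -5251/1024.
I call boxtree.erase on p=/stosloti: ok.
I run boxtree.listout on p=/, and observe [].
Using boxtree.pen on p=/time_am, c=wedep, — result: created.
Calling almanac.drift on n=337, yielding 2118-09-02.
Next I call boxtree.carryto on s=/time_am, d=/pla, — result: ok.
I call almanac.lunge on n=26, giving 2120-11-02.

Answer: 2120-11-02


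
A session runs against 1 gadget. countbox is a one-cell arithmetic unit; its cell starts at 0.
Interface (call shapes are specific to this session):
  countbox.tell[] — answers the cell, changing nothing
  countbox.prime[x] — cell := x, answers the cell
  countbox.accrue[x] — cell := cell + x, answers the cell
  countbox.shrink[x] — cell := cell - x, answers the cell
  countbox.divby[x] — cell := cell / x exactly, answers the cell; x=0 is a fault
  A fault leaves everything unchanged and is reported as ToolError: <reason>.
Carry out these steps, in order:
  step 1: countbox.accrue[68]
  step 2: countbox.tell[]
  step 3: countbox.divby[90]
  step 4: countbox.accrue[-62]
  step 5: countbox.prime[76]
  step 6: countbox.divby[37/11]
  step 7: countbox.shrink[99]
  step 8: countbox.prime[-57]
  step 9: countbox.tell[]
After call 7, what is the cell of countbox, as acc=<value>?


Answer: acc=-2827/37

Derivation:
I use countbox.accrue with x=68, giving 68.
Now I run countbox.tell(), → 68.
Using countbox.divby with x=90, — result: 34/45.
Invoking countbox.accrue with x=-62, and get -2756/45.
Then countbox.prime with x=76, giving 76.
Next I call countbox.divby with x=37/11, and observe 836/37.
I use countbox.shrink with x=99, and see -2827/37.
Using countbox.prime with x=-57, yielding -57.
Using countbox.tell(): -57.


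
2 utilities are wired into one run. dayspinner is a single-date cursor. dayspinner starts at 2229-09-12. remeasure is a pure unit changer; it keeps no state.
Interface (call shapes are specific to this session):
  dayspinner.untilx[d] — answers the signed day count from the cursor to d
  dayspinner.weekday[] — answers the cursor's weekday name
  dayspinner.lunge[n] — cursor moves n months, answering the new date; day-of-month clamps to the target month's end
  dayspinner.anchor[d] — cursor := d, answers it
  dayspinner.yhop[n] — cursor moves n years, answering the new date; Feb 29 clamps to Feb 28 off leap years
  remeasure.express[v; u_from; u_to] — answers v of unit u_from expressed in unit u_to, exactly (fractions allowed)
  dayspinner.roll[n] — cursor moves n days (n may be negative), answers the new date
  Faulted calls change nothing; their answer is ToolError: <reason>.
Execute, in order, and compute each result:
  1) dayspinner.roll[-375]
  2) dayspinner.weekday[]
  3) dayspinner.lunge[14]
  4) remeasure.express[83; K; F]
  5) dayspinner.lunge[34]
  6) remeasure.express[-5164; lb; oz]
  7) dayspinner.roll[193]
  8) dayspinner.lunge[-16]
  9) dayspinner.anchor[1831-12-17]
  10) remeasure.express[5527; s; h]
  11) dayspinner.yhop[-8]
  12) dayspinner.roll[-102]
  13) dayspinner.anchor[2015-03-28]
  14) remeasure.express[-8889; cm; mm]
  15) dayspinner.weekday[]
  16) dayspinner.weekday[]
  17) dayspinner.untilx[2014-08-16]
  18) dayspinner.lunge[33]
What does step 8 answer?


;; dayspinner.roll(-375) ~> 2228-09-02
;; dayspinner.weekday() ~> Tuesday
;; dayspinner.lunge(14) ~> 2229-11-02
;; remeasure.express(83, K, F) ~> -31027/100
;; dayspinner.lunge(34) ~> 2232-09-02
;; remeasure.express(-5164, lb, oz) ~> -82624
;; dayspinner.roll(193) ~> 2233-03-14
;; dayspinner.lunge(-16) ~> 2231-11-14
;; dayspinner.anchor(1831-12-17) ~> 1831-12-17
;; remeasure.express(5527, s, h) ~> 5527/3600
;; dayspinner.yhop(-8) ~> 1823-12-17
;; dayspinner.roll(-102) ~> 1823-09-06
;; dayspinner.anchor(2015-03-28) ~> 2015-03-28
;; remeasure.express(-8889, cm, mm) ~> -88890
;; dayspinner.weekday() ~> Saturday
;; dayspinner.weekday() ~> Saturday
;; dayspinner.untilx(2014-08-16) ~> -224
;; dayspinner.lunge(33) ~> 2017-12-28

Answer: 2231-11-14


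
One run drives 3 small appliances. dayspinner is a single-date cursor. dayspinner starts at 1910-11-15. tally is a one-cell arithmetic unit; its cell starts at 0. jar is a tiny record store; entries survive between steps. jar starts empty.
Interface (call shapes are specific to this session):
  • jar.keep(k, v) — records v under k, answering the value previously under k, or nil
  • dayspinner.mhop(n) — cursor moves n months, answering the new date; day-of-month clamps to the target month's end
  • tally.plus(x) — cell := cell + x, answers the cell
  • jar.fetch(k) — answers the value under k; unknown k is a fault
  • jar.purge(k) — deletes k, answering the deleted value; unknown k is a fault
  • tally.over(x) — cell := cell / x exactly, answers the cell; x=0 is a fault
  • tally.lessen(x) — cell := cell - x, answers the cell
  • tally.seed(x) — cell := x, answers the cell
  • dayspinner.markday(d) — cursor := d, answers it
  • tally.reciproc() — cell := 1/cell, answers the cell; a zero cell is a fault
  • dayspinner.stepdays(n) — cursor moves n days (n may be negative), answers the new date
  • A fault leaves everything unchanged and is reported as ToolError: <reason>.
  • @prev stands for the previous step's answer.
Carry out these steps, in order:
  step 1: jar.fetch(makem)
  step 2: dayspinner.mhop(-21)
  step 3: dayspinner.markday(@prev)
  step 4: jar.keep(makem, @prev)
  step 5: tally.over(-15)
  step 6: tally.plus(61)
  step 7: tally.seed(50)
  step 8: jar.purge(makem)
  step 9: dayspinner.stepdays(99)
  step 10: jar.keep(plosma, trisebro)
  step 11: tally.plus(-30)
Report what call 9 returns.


-> jar.fetch(k→makem)
<- ToolError: no such key makem
-> dayspinner.mhop(n→-21)
<- 1909-02-15
-> dayspinner.markday(d→@prev)
<- 1909-02-15
-> jar.keep(k→makem, v→@prev)
<- nil
-> tally.over(x→-15)
<- 0
-> tally.plus(x→61)
<- 61
-> tally.seed(x→50)
<- 50
-> jar.purge(k→makem)
<- 1909-02-15
-> dayspinner.stepdays(n→99)
<- 1909-05-25
-> jar.keep(k→plosma, v→trisebro)
<- nil
-> tally.plus(x→-30)
<- 20

Answer: 1909-05-25
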